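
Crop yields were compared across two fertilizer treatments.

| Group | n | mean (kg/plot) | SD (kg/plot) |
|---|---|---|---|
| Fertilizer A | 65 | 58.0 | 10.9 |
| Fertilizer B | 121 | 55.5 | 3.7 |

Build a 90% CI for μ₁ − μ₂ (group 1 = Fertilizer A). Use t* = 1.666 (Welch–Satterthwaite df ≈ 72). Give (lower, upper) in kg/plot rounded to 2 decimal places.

(0.18, 4.82)

SE₁ = s₁/√n₁ = 10.9/√65 = 1.3520; SE₂ = 3.7/√121 = 0.3364.
Independent samples, unequal variances: SE_diff = √(SE₁² + SE₂²) = √(1.827904 + 0.11316496) = 1.3932.
t* = 1.666, so margin of error = 1.666 × 1.3932 = 2.3211.
Difference in means = 58.0 − 55.5 = 2.5000.
2.5000 ± 2.3211 → (0.18, 4.82).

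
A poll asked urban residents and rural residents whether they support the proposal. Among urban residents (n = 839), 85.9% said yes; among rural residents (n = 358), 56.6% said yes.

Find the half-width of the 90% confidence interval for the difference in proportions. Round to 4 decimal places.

0.0474

SE₁ = √(p̂₁(1−p̂₁)/n₁) = √(0.8590·0.1410/839) = 0.01202; SE₂ = √(0.5660·0.4340/358) = 0.02619.
Independent samples: SE of the difference = √(SE₁² + SE₂²) = √(0.0001444804 + 0.0006859161) = 0.02882.
z* for 90% confidence is 1.645, so the margin of error is 1.645 × 0.02882 = 0.04741.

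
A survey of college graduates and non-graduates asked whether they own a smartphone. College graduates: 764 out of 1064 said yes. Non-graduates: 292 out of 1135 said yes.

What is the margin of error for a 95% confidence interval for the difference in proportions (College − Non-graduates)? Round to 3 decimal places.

0.037

p̂₁ = 764/1064 = 0.7180 and p̂₂ = 292/1135 = 0.2573.
SE₁ = √(p̂₁(1−p̂₁)/n₁) = √(0.7180·0.2820/1064) = 0.01379; SE₂ = √(0.2573·0.7427/1135) = 0.01298.
Independent samples: SE of the difference = √(SE₁² + SE₂²) = √(0.0001901641 + 0.0001684804) = 0.01894.
z* for 95% confidence is 1.960, so the margin of error is 1.960 × 0.01894 = 0.03712.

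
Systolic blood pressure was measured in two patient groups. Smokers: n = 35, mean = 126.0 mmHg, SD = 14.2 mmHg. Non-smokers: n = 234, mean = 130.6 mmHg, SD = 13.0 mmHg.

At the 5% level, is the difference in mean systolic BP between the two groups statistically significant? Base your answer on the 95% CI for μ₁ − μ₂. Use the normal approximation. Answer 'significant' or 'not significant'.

not significant

Standard errors of each mean: 14.2/√35 = 2.4002 and 13.0/√234 = 0.8498.
SE(x̄₁ − x̄₂) = √(2.4002² + 0.8498²) = 2.5462 for independent samples with unequal variances.
With z* = 1.960, the margin is 1.960 × 2.5462 = 4.9906.
x̄₁ − x̄₂ = 126.0 − 130.6 = -4.6000; the interval is -4.6000 ± 4.9906 = (-9.5906, 0.3906).
The interval (-9.5906, 0.3906) contains 0, so the difference is not significant.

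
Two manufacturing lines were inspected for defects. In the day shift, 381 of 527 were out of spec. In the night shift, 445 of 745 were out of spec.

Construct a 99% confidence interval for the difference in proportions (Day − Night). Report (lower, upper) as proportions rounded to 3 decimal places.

(0.057, 0.194)

First, p̂₁ = 381/527 = 0.7230; p̂₂ = 445/745 = 0.5973.
The two standard errors are √(0.7230×0.2770/527) = 0.01949 and √(0.5973×0.4027/745) = 0.01797.
Because the samples are independent, SE_diff = √(0.01949² + 0.01797²) = 0.02651.
Using z* = 2.576 for 99%, ME = 2.576 × 0.02651 = 0.06829.
p̂₁ − p̂₂ = 0.1257; interval 0.1257 ± 0.06829 gives (0.057, 0.194).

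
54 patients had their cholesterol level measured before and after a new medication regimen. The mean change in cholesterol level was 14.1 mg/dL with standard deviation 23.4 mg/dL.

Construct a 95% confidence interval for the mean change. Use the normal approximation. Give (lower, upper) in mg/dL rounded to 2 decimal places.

Paired design: SE = s_d/√n = 23.4/√54 = 3.1843.
z* = 1.960; margin of error = 1.960 × 3.1843 = 6.2412.
14.1 ± 6.2412 → (7.86, 20.34).

(7.86, 20.34)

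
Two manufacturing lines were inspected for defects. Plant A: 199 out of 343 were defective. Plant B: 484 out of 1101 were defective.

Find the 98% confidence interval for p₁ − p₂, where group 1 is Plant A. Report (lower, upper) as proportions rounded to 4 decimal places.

p̂₁ = 199/343 = 0.5802 and p̂₂ = 484/1101 = 0.4396.
SE₁ = √(p̂₁(1−p̂₁)/n₁) = √(0.5802·0.4198/343) = 0.02665; SE₂ = √(0.4396·0.5604/1101) = 0.01496.
Independent samples: SE of the difference = √(SE₁² + SE₂²) = √(0.0007102225 + 0.0002238016) = 0.03056.
z* for 98% confidence is 2.326, so the margin of error is 2.326 × 0.03056 = 0.07108.
Point estimate p̂₁ − p̂₂ = 0.5802 − 0.4396 = 0.1406.
0.1406 ± 0.07108 → (0.0695, 0.2117).

(0.0695, 0.2117)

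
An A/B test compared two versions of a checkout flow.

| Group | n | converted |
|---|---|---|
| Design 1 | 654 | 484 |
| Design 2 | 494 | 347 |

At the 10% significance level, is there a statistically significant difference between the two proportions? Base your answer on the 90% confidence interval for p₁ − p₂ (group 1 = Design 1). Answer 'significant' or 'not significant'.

not significant

p̂₁ = 484/654 = 0.7401 and p̂₂ = 347/494 = 0.7024.
SE₁ = √(p̂₁(1−p̂₁)/n₁) = √(0.7401·0.2599/654) = 0.01715; SE₂ = √(0.7024·0.2976/494) = 0.02057.
Independent samples: SE of the difference = √(SE₁² + SE₂²) = √(0.0002941225 + 0.0004231249) = 0.02678.
z* for 90% confidence is 1.645, so the margin of error is 1.645 × 0.02678 = 0.04405.
Point estimate p̂₁ − p̂₂ = 0.7401 − 0.7024 = 0.0377.
0.0377 ± 0.04405 → (-0.00635, 0.08175).
The interval (-0.00635, 0.08175) contains 0, so the difference is not significant.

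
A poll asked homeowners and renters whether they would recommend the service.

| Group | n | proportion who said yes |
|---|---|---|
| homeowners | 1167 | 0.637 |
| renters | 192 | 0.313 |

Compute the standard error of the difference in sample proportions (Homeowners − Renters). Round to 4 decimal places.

0.0363

The two standard errors are √(0.6370×0.3630/1167) = 0.01408 and √(0.3130×0.6870/192) = 0.03347.
Because the samples are independent, SE_diff = √(0.01408² + 0.03347²) = 0.03631.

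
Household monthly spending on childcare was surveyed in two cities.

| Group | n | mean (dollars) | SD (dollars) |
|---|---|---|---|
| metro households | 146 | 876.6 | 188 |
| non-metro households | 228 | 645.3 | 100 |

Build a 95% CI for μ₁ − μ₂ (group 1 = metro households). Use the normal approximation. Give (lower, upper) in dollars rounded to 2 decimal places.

Standard errors of each mean: 188/√146 = 15.5590 and 100/√228 = 6.6227.
SE(x̄₁ − x̄₂) = √(15.5590² + 6.6227²) = 16.9098 for independent samples with unequal variances.
With z* = 1.960, the margin is 1.960 × 16.9098 = 33.1432.
x̄₁ − x̄₂ = 876.6 − 645.3 = 231.3000; the interval is 231.3000 ± 33.1432 = (198.16, 264.44).

(198.16, 264.44)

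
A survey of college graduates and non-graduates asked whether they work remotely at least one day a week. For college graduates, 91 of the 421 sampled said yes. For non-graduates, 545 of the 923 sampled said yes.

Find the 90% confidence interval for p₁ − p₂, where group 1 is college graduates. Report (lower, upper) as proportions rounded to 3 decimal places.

(-0.417, -0.332)

Sample proportions: 91/421 = 0.2162, 545/923 = 0.5905.
Each SE is √(p̂(1−p̂)/n): √(0.2162·0.7838/421) = 0.02006 and √(0.5905·0.4095/923) = 0.01619.
SE(p̂₁ − p̂₂) = √(SE₁² + SE₂²) = √(0.0004024036 + 0.0002621161) = 0.02578, since the two samples are independent.
At 90% confidence z* = 1.645; margin = 1.645 × 0.02578 = 0.04241.
The difference is 0.2162 − 0.5905 = -0.3743, so the interval is -0.3743 ± 0.04241 = (-0.417, -0.332).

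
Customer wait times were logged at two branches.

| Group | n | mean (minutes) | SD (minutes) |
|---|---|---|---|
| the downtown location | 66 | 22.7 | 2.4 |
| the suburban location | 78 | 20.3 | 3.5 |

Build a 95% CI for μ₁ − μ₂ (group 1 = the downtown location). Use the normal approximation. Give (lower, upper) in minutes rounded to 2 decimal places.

(1.43, 3.37)

Per-group SEs: s₁/√n₁ = 2.4/√66 = 0.2954, s₂/√n₂ = 3.5/√78 = 0.3963.
Unpooled SE of the difference: √(0.08726116 + 0.15705369) = 0.4943.
Margin of error = z* · SE = 1.960 × 0.4943 = 0.9688.
x̄₁ − x̄₂ = 22.7 − 20.3 = 2.4000.
CI: 2.4000 ± 0.9688 = (1.43, 3.37).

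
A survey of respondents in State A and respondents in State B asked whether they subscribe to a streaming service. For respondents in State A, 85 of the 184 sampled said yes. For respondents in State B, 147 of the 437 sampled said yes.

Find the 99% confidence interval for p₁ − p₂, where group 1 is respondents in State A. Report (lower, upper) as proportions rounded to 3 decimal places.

Sample proportions: 85/184 = 0.4620, 147/437 = 0.3364.
Each SE is √(p̂(1−p̂)/n): √(0.4620·0.5380/184) = 0.03675 and √(0.3364·0.6636/437) = 0.02260.
SE(p̂₁ − p̂₂) = √(SE₁² + SE₂²) = √(0.0013505625 + 0.00051076) = 0.04314, since the two samples are independent.
At 99% confidence z* = 2.576; margin = 2.576 × 0.04314 = 0.11113.
The difference is 0.4620 − 0.3364 = 0.1256, so the interval is 0.1256 ± 0.11113 = (0.014, 0.237).

(0.014, 0.237)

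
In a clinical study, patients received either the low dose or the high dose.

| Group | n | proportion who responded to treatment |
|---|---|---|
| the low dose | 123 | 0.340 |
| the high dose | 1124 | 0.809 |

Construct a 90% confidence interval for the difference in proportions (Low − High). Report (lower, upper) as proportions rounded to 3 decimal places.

The two standard errors are √(0.3400×0.6600/123) = 0.04271 and √(0.8090×0.1910/1124) = 0.01172.
Because the samples are independent, SE_diff = √(0.04271² + 0.01172²) = 0.04429.
Using z* = 1.645 for 90%, ME = 1.645 × 0.04429 = 0.07286.
p̂₁ − p̂₂ = -0.4690; interval -0.4690 ± 0.07286 gives (-0.542, -0.396).

(-0.542, -0.396)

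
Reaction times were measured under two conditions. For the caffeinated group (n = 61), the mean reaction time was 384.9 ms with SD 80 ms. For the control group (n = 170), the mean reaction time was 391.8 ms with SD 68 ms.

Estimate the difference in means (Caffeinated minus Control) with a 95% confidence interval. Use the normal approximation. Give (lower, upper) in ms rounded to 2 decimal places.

Standard errors of each mean: 80/√61 = 10.2430 and 68/√170 = 5.2154.
SE(x̄₁ − x̄₂) = √(10.2430² + 5.2154²) = 11.4943 for independent samples with unequal variances.
With z* = 1.960, the margin is 1.960 × 11.4943 = 22.5288.
x̄₁ − x̄₂ = 384.9 − 391.8 = -6.9000; the interval is -6.9000 ± 22.5288 = (-29.43, 15.63).

(-29.43, 15.63)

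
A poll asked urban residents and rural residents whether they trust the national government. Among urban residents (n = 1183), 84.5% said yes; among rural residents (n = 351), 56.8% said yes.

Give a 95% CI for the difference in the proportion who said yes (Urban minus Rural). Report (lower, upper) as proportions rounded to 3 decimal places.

The two standard errors are √(0.8450×0.1550/1183) = 0.01052 and √(0.5680×0.4320/351) = 0.02644.
Because the samples are independent, SE_diff = √(0.01052² + 0.02644²) = 0.02846.
Using z* = 1.960 for 95%, ME = 1.960 × 0.02846 = 0.05578.
p̂₁ − p̂₂ = 0.2770; interval 0.2770 ± 0.05578 gives (0.221, 0.333).

(0.221, 0.333)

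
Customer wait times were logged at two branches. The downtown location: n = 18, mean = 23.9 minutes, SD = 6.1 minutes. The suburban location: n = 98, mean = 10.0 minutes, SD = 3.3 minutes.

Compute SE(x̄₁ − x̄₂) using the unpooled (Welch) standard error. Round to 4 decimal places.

SE₁ = s₁/√n₁ = 6.1/√18 = 1.4378; SE₂ = 3.3/√98 = 0.3334.
Independent samples, unequal variances: SE_diff = √(SE₁² + SE₂²) = √(2.06726884 + 0.11115556) = 1.4759.

1.4759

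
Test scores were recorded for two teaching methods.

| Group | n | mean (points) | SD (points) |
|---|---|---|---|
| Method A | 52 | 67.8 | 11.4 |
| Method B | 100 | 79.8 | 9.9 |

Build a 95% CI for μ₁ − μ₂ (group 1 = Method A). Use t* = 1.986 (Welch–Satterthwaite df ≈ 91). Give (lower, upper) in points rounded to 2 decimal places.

(-15.70, -8.30)

Per-group SEs: s₁/√n₁ = 11.4/√52 = 1.5809, s₂/√n₂ = 9.9/√100 = 0.9900.
Unpooled SE of the difference: √(2.49924481 + 0.9801) = 1.8653.
Margin of error = t* · SE = 1.986 × 1.8653 = 3.7045.
x̄₁ − x̄₂ = 67.8 − 79.8 = -12.0000.
CI: -12.0000 ± 3.7045 = (-15.70, -8.30).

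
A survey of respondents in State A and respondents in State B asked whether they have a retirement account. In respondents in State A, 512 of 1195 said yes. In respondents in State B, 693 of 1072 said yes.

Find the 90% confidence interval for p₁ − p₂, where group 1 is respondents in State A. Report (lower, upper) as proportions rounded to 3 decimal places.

p̂₁ = 512/1195 = 0.4285 and p̂₂ = 693/1072 = 0.6465.
SE₁ = √(p̂₁(1−p̂₁)/n₁) = √(0.4285·0.5715/1195) = 0.01432; SE₂ = √(0.6465·0.3535/1072) = 0.01460.
Independent samples: SE of the difference = √(SE₁² + SE₂²) = √(0.0002050624 + 0.00021316) = 0.02045.
z* for 90% confidence is 1.645, so the margin of error is 1.645 × 0.02045 = 0.03364.
Point estimate p̂₁ − p̂₂ = 0.4285 − 0.6465 = -0.2180.
-0.2180 ± 0.03364 → (-0.252, -0.184).

(-0.252, -0.184)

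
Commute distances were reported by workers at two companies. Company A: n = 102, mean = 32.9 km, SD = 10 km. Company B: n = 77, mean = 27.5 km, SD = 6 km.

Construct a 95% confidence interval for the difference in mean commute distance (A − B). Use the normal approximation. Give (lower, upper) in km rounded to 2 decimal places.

Standard errors of each mean: 10/√102 = 0.9901 and 6/√77 = 0.6838.
SE(x̄₁ − x̄₂) = √(0.9901² + 0.6838²) = 1.2033 for independent samples with unequal variances.
With z* = 1.960, the margin is 1.960 × 1.2033 = 2.3585.
x̄₁ − x̄₂ = 32.9 − 27.5 = 5.4000; the interval is 5.4000 ± 2.3585 = (3.04, 7.76).

(3.04, 7.76)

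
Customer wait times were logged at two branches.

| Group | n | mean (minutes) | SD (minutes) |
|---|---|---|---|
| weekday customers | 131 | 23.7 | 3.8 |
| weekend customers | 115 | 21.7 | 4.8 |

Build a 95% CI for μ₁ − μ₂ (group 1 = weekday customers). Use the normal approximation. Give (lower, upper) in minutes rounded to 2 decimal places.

(0.91, 3.09)

Per-group SEs: s₁/√n₁ = 3.8/√131 = 0.3320, s₂/√n₂ = 4.8/√115 = 0.4476.
Unpooled SE of the difference: √(0.110224 + 0.20034576) = 0.5573.
Margin of error = z* · SE = 1.960 × 0.5573 = 1.0923.
x̄₁ − x̄₂ = 23.7 − 21.7 = 2.0000.
CI: 2.0000 ± 1.0923 = (0.91, 3.09).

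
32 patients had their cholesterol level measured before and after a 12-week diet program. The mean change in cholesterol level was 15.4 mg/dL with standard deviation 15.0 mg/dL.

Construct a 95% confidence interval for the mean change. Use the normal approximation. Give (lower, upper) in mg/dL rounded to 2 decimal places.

Paired design: SE = s_d/√n = 15.0/√32 = 2.6517.
z* = 1.960; margin of error = 1.960 × 2.6517 = 5.1973.
15.4 ± 5.1973 → (10.20, 20.60).

(10.20, 20.60)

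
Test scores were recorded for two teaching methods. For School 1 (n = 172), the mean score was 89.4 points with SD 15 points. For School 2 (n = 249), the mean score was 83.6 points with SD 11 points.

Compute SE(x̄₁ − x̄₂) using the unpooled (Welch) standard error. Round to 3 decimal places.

1.339

SE₁ = s₁/√n₁ = 15/√172 = 1.1437; SE₂ = 11/√249 = 0.6971.
Independent samples, unequal variances: SE_diff = √(SE₁² + SE₂²) = √(1.30804969 + 0.48594841) = 1.3394.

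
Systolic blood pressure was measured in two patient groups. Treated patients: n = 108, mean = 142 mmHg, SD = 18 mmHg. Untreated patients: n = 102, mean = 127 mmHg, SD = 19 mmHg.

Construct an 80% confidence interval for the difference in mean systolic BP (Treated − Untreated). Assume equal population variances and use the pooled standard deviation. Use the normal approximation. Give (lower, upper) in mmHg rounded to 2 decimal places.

(11.73, 18.27)

s_p = √[((n₁−1)s₁² + (n₂−1)s₂²)/(n₁+n₂−2)] = √[(107·18² + 101·19²)/208] = 18.4923.
SE = 18.4923·√(1/108 + 1/102) = 2.5532.
With z* = 1.282, margin = 1.282 × 2.5532 = 3.2732.
x̄₁ − x̄₂ = 142 − 127 = 15.0000; interval 15.0000 ± 3.2732 = (11.73, 18.27).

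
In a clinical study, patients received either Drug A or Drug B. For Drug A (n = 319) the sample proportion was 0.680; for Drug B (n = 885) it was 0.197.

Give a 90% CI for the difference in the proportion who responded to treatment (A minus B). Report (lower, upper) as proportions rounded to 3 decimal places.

(0.435, 0.531)

The two standard errors are √(0.6800×0.3200/319) = 0.02612 and √(0.1970×0.8030/885) = 0.01337.
Because the samples are independent, SE_diff = √(0.02612² + 0.01337²) = 0.02934.
Using z* = 1.645 for 90%, ME = 1.645 × 0.02934 = 0.04826.
p̂₁ − p̂₂ = 0.4830; interval 0.4830 ± 0.04826 gives (0.435, 0.531).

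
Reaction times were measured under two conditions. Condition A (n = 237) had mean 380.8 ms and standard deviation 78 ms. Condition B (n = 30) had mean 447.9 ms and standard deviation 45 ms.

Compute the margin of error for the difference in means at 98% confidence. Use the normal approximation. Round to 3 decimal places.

Standard errors of each mean: 78/√237 = 5.0666 and 45/√30 = 8.2158.
SE(x̄₁ − x̄₂) = √(5.0666² + 8.2158²) = 9.6525 for independent samples with unequal variances.
With z* = 2.326, the margin is 2.326 × 9.6525 = 22.4517.

22.452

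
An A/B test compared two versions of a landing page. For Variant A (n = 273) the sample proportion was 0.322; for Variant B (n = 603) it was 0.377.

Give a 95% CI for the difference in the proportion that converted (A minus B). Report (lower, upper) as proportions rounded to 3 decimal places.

The two standard errors are √(0.3220×0.6780/273) = 0.02828 and √(0.3770×0.6230/603) = 0.01974.
Because the samples are independent, SE_diff = √(0.02828² + 0.01974²) = 0.03449.
Using z* = 1.960 for 95%, ME = 1.960 × 0.03449 = 0.06760.
p̂₁ − p̂₂ = -0.0550; interval -0.0550 ± 0.06760 gives (-0.123, 0.013).

(-0.123, 0.013)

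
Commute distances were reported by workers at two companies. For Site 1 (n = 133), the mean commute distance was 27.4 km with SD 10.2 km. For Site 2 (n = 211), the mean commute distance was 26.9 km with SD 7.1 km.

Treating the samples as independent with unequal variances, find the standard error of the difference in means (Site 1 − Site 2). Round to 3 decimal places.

1.011

Standard errors of each mean: 10.2/√133 = 0.8845 and 7.1/√211 = 0.4888.
SE(x̄₁ − x̄₂) = √(0.8845² + 0.4888²) = 1.0106 for independent samples with unequal variances.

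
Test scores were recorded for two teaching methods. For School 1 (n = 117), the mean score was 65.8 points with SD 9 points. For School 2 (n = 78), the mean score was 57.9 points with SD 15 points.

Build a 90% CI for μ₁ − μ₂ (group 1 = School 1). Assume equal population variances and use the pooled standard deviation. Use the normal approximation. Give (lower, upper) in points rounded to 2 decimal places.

(5.07, 10.73)

s_p = √[((n₁−1)s₁² + (n₂−1)s₂²)/(n₁+n₂−2)] = √[(116·9² + 77·15²)/193] = 11.7665.
SE = 11.7665·√(1/117 + 1/78) = 1.7200.
With z* = 1.645, margin = 1.645 × 1.7200 = 2.8294.
x̄₁ − x̄₂ = 65.8 − 57.9 = 7.9000; interval 7.9000 ± 2.8294 = (5.07, 10.73).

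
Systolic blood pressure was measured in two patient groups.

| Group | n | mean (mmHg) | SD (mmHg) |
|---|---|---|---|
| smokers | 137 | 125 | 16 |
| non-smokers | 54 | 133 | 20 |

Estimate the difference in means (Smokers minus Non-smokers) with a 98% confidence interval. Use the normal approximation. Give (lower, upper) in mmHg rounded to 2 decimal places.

(-15.08, -0.92)

SE₁ = s₁/√n₁ = 16/√137 = 1.3670; SE₂ = 20/√54 = 2.7217.
Independent samples, unequal variances: SE_diff = √(SE₁² + SE₂²) = √(1.868689 + 7.40765089) = 3.0457.
z* = 2.326, so margin of error = 2.326 × 3.0457 = 7.0843.
Difference in means = 125 − 133 = -8.0000.
-8.0000 ± 7.0843 → (-15.08, -0.92).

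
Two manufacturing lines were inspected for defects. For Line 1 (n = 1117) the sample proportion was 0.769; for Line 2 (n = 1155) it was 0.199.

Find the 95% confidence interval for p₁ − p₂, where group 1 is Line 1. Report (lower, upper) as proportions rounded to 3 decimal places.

Each SE is √(p̂(1−p̂)/n): √(0.7690·0.2310/1117) = 0.01261 and √(0.1990·0.8010/1155) = 0.01175.
SE(p̂₁ − p̂₂) = √(SE₁² + SE₂²) = √(0.0001590121 + 0.0001380625) = 0.01724, since the two samples are independent.
At 95% confidence z* = 1.960; margin = 1.960 × 0.01724 = 0.03379.
The difference is 0.7690 − 0.1990 = 0.5700, so the interval is 0.5700 ± 0.03379 = (0.536, 0.604).

(0.536, 0.604)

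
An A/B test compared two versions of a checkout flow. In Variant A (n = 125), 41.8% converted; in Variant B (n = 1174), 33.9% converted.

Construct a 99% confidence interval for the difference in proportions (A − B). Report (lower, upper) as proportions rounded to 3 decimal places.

(-0.040, 0.198)

The two standard errors are √(0.4180×0.5820/125) = 0.04412 and √(0.3390×0.6610/1174) = 0.01382.
Because the samples are independent, SE_diff = √(0.04412² + 0.01382²) = 0.04623.
Using z* = 2.576 for 99%, ME = 2.576 × 0.04623 = 0.11909.
p̂₁ − p̂₂ = 0.0790; interval 0.0790 ± 0.11909 gives (-0.040, 0.198).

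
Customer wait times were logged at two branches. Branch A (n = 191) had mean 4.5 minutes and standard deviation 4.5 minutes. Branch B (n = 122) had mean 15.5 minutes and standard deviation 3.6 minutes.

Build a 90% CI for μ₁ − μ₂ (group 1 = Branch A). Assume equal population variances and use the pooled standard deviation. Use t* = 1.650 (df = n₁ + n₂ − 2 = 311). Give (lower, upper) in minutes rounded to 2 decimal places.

(-11.80, -10.20)

Pooled variance s_p² = [190·4.5² + 121·3.6²] / (191+122−2) = 17.4137, so s_p = 4.1730.
SE_diff = s_p·√(1/n₁ + 1/n₂) = 4.1730·√(1/191 + 1/122) = 0.4836.
t* = 1.650; margin = 1.650 × 0.4836 = 0.7979.
Difference = 4.5 − 15.5 = -11.0000.
-11.0000 ± 0.7979 → (-11.80, -10.20).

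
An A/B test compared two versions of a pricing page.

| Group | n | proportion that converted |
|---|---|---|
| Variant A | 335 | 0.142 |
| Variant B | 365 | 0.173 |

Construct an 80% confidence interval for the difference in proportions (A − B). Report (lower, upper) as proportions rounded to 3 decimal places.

The two standard errors are √(0.1420×0.8580/335) = 0.01907 and √(0.1730×0.8270/365) = 0.01980.
Because the samples are independent, SE_diff = √(0.01907² + 0.01980²) = 0.02749.
Using z* = 1.282 for 80%, ME = 1.282 × 0.02749 = 0.03524.
p̂₁ − p̂₂ = -0.0310; interval -0.0310 ± 0.03524 gives (-0.066, 0.004).

(-0.066, 0.004)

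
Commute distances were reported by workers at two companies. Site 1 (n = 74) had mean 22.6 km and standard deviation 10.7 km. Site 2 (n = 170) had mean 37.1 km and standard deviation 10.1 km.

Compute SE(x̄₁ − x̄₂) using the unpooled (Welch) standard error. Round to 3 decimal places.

SE₁ = s₁/√n₁ = 10.7/√74 = 1.2438; SE₂ = 10.1/√170 = 0.7746.
Independent samples, unequal variances: SE_diff = √(SE₁² + SE₂²) = √(1.54703844 + 0.60000516) = 1.4653.

1.465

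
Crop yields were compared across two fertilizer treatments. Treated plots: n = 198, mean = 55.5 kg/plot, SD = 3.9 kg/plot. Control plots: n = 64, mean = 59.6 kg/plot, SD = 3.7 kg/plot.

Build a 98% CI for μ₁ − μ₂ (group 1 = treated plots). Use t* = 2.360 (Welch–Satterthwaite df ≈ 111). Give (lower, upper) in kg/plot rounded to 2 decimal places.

(-5.37, -2.83)

SE₁ = s₁/√n₁ = 3.9/√198 = 0.2772; SE₂ = 3.7/√64 = 0.4625.
Independent samples, unequal variances: SE_diff = √(SE₁² + SE₂²) = √(0.07683984 + 0.21390625) = 0.5392.
t* = 2.360, so margin of error = 2.360 × 0.5392 = 1.2725.
Difference in means = 55.5 − 59.6 = -4.1000.
-4.1000 ± 1.2725 → (-5.37, -2.83).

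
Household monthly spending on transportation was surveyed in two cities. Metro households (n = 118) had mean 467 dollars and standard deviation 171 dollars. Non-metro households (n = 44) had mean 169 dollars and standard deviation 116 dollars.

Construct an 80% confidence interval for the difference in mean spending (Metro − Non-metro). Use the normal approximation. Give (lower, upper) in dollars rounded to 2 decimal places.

SE₁ = s₁/√n₁ = 171/√118 = 15.7418; SE₂ = 116/√44 = 17.4877.
Independent samples, unequal variances: SE_diff = √(SE₁² + SE₂²) = √(247.80426724 + 305.81965129) = 23.5292.
z* = 1.282, so margin of error = 1.282 × 23.5292 = 30.1644.
Difference in means = 467 − 169 = 298.0000.
298.0000 ± 30.1644 → (267.84, 328.16).

(267.84, 328.16)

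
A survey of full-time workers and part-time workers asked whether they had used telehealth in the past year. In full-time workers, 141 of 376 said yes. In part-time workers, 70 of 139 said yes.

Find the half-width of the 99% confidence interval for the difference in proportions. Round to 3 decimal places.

0.127

Sample proportions: 141/376 = 0.3750, 70/139 = 0.5036.
Each SE is √(p̂(1−p̂)/n): √(0.3750·0.6250/376) = 0.02497 and √(0.5036·0.4964/139) = 0.04241.
SE(p̂₁ − p̂₂) = √(SE₁² + SE₂²) = √(0.0006235009 + 0.0017986081) = 0.04921, since the two samples are independent.
At 99% confidence z* = 2.576; margin = 2.576 × 0.04921 = 0.12676.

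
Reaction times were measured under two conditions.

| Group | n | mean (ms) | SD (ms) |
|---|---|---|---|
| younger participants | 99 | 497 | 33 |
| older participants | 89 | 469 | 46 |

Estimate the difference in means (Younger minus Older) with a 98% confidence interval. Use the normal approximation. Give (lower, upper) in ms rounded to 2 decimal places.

Standard errors of each mean: 33/√99 = 3.3166 and 46/√89 = 4.8760.
SE(x̄₁ − x̄₂) = √(3.3166² + 4.8760²) = 5.8971 for independent samples with unequal variances.
With z* = 2.326, the margin is 2.326 × 5.8971 = 13.7167.
x̄₁ − x̄₂ = 497 − 469 = 28.0000; the interval is 28.0000 ± 13.7167 = (14.28, 41.72).

(14.28, 41.72)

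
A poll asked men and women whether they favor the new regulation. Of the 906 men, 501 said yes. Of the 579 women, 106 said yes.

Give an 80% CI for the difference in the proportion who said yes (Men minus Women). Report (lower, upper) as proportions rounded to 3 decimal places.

First, p̂₁ = 501/906 = 0.5530; p̂₂ = 106/579 = 0.1831.
The two standard errors are √(0.5530×0.4470/906) = 0.01652 and √(0.1831×0.8169/579) = 0.01607.
Because the samples are independent, SE_diff = √(0.01652² + 0.01607²) = 0.02305.
Using z* = 1.282 for 80%, ME = 1.282 × 0.02305 = 0.02955.
p̂₁ − p̂₂ = 0.3699; interval 0.3699 ± 0.02955 gives (0.340, 0.399).

(0.340, 0.399)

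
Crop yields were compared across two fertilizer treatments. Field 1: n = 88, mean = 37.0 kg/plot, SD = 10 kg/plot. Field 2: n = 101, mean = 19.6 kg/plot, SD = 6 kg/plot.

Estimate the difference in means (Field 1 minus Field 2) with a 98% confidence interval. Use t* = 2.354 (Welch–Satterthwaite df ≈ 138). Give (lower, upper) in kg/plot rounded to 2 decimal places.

(14.52, 20.28)

Per-group SEs: s₁/√n₁ = 10/√88 = 1.0660, s₂/√n₂ = 6/√101 = 0.5970.
Unpooled SE of the difference: √(1.136356 + 0.356409) = 1.2218.
Margin of error = t* · SE = 2.354 × 1.2218 = 2.8761.
x̄₁ − x̄₂ = 37.0 − 19.6 = 17.4000.
CI: 17.4000 ± 2.8761 = (14.52, 20.28).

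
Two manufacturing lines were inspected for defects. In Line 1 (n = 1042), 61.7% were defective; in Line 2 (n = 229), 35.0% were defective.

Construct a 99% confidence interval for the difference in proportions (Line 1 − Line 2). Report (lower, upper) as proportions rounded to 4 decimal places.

The two standard errors are √(0.6170×0.3830/1042) = 0.01506 and √(0.3500×0.6500/229) = 0.03152.
Because the samples are independent, SE_diff = √(0.01506² + 0.03152²) = 0.03493.
Using z* = 2.576 for 99%, ME = 2.576 × 0.03493 = 0.08998.
p̂₁ − p̂₂ = 0.2670; interval 0.2670 ± 0.08998 gives (0.1770, 0.3570).

(0.1770, 0.3570)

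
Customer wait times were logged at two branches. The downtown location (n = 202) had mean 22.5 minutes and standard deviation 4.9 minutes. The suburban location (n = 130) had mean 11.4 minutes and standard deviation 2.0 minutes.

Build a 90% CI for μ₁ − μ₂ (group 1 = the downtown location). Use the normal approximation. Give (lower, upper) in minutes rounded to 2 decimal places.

(10.46, 11.74)

Per-group SEs: s₁/√n₁ = 4.9/√202 = 0.3448, s₂/√n₂ = 2.0/√130 = 0.1754.
Unpooled SE of the difference: √(0.11888704 + 0.03076516) = 0.3868.
Margin of error = z* · SE = 1.645 × 0.3868 = 0.6363.
x̄₁ − x̄₂ = 22.5 − 11.4 = 11.1000.
CI: 11.1000 ± 0.6363 = (10.46, 11.74).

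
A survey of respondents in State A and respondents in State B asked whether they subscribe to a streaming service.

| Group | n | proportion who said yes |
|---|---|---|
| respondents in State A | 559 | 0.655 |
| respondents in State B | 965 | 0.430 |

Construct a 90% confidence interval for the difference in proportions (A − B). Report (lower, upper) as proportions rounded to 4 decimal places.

(0.1828, 0.2672)

Each SE is √(p̂(1−p̂)/n): √(0.6550·0.3450/559) = 0.02011 and √(0.4300·0.5700/965) = 0.01594.
SE(p̂₁ − p̂₂) = √(SE₁² + SE₂²) = √(0.0004044121 + 0.0002540836) = 0.02566, since the two samples are independent.
At 90% confidence z* = 1.645; margin = 1.645 × 0.02566 = 0.04221.
The difference is 0.6550 − 0.4300 = 0.2250, so the interval is 0.2250 ± 0.04221 = (0.1828, 0.2672).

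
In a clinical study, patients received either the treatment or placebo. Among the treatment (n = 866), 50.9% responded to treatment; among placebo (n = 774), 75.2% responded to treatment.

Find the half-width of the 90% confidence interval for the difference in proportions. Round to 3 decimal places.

Each SE is √(p̂(1−p̂)/n): √(0.5090·0.4910/866) = 0.01699 and √(0.7520·0.2480/774) = 0.01552.
SE(p̂₁ − p̂₂) = √(SE₁² + SE₂²) = √(0.0002886601 + 0.0002408704) = 0.02301, since the two samples are independent.
At 90% confidence z* = 1.645; margin = 1.645 × 0.02301 = 0.03785.

0.038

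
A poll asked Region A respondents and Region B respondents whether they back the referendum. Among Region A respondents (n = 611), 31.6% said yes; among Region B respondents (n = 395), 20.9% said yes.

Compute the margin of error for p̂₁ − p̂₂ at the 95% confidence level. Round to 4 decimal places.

0.0545

The two standard errors are √(0.3160×0.6840/611) = 0.01881 and √(0.2090×0.7910/395) = 0.02046.
Because the samples are independent, SE_diff = √(0.01881² + 0.02046²) = 0.02779.
Using z* = 1.960 for 95%, ME = 1.960 × 0.02779 = 0.05447.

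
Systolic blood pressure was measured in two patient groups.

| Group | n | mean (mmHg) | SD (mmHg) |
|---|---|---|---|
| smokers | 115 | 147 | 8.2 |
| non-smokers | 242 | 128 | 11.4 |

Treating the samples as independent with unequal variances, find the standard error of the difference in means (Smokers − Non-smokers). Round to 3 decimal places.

Standard errors of each mean: 8.2/√115 = 0.7647 and 11.4/√242 = 0.7328.
SE(x̄₁ − x̄₂) = √(0.7647² + 0.7328²) = 1.0591 for independent samples with unequal variances.

1.059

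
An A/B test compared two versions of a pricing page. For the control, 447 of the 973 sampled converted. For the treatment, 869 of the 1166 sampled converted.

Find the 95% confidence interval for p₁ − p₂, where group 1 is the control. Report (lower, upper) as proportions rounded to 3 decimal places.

First, p̂₁ = 447/973 = 0.4594; p̂₂ = 869/1166 = 0.7453.
The two standard errors are √(0.4594×0.5406/973) = 0.01598 and √(0.7453×0.2547/1166) = 0.01276.
Because the samples are independent, SE_diff = √(0.01598² + 0.01276²) = 0.02045.
Using z* = 1.960 for 95%, ME = 1.960 × 0.02045 = 0.04008.
p̂₁ − p̂₂ = -0.2859; interval -0.2859 ± 0.04008 gives (-0.326, -0.246).

(-0.326, -0.246)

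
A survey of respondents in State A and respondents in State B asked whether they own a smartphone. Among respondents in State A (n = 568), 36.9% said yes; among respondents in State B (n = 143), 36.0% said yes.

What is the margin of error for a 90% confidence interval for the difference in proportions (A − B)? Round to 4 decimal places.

0.0740

Each SE is √(p̂(1−p̂)/n): √(0.3690·0.6310/568) = 0.02025 and √(0.3600·0.6400/143) = 0.04014.
SE(p̂₁ − p̂₂) = √(SE₁² + SE₂²) = √(0.0004100625 + 0.0016112196) = 0.04496, since the two samples are independent.
At 90% confidence z* = 1.645; margin = 1.645 × 0.04496 = 0.07396.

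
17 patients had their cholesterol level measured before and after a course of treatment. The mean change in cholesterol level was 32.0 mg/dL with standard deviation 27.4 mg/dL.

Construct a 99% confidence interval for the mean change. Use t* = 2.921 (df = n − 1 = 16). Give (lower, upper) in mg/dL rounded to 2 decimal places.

Paired design: SE = s_d/√n = 27.4/√17 = 6.6455.
t* = 2.921; margin of error = 2.921 × 6.6455 = 19.4115.
32.0 ± 19.4115 → (12.59, 51.41).

(12.59, 51.41)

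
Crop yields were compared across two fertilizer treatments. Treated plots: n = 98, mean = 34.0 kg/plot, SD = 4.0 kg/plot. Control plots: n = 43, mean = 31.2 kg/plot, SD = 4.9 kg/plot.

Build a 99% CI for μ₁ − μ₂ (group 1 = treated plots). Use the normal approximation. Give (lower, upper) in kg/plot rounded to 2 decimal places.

(0.61, 4.99)

Standard errors of each mean: 4.0/√98 = 0.4041 and 4.9/√43 = 0.7472.
SE(x̄₁ − x̄₂) = √(0.4041² + 0.7472²) = 0.8495 for independent samples with unequal variances.
With z* = 2.576, the margin is 2.576 × 0.8495 = 2.1883.
x̄₁ − x̄₂ = 34.0 − 31.2 = 2.8000; the interval is 2.8000 ± 2.1883 = (0.61, 4.99).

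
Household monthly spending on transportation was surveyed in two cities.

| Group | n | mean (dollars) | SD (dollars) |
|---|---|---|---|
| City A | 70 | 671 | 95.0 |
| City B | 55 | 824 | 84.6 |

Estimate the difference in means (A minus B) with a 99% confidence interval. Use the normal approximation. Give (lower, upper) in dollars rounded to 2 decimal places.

(-194.46, -111.54)

Per-group SEs: s₁/√n₁ = 95.0/√70 = 11.3547, s₂/√n₂ = 84.6/√55 = 11.4075.
Unpooled SE of the difference: √(128.92921209 + 130.13105625) = 16.0953.
Margin of error = z* · SE = 2.576 × 16.0953 = 41.4615.
x̄₁ − x̄₂ = 671 − 824 = -153.0000.
CI: -153.0000 ± 41.4615 = (-194.46, -111.54).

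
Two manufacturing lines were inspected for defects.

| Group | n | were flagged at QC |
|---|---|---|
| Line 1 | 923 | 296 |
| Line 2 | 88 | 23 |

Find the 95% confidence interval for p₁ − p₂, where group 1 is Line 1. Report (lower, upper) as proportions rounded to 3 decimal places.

Sample proportions: 296/923 = 0.3207, 23/88 = 0.2614.
Each SE is √(p̂(1−p̂)/n): √(0.3207·0.6793/923) = 0.01536 and √(0.2614·0.7386/88) = 0.04684.
SE(p̂₁ − p̂₂) = √(SE₁² + SE₂²) = √(0.0002359296 + 0.0021939856) = 0.04929, since the two samples are independent.
At 95% confidence z* = 1.960; margin = 1.960 × 0.04929 = 0.09661.
The difference is 0.3207 − 0.2614 = 0.0593, so the interval is 0.0593 ± 0.09661 = (-0.037, 0.156).

(-0.037, 0.156)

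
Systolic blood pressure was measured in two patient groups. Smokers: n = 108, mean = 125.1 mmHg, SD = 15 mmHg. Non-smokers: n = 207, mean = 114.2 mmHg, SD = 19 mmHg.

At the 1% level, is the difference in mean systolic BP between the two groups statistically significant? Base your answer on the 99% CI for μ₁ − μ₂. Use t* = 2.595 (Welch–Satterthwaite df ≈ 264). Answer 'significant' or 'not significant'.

Per-group SEs: s₁/√n₁ = 15/√108 = 1.4434, s₂/√n₂ = 19/√207 = 1.3206.
Unpooled SE of the difference: √(2.08340356 + 1.74398436) = 1.9564.
Margin of error = t* · SE = 2.595 × 1.9564 = 5.0769.
x̄₁ − x̄₂ = 125.1 − 114.2 = 10.9000.
CI: 10.9000 ± 5.0769 = (5.8231, 15.9769).
The interval (5.8231, 15.9769) does not contain 0, so the difference is significant.

significant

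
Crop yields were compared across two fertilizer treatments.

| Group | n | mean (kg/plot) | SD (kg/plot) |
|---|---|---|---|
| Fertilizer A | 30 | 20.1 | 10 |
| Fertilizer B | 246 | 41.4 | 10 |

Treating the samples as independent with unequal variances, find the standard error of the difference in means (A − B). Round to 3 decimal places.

1.934

Standard errors of each mean: 10/√30 = 1.8257 and 10/√246 = 0.6376.
SE(x̄₁ − x̄₂) = √(1.8257² + 0.6376²) = 1.9338 for independent samples with unequal variances.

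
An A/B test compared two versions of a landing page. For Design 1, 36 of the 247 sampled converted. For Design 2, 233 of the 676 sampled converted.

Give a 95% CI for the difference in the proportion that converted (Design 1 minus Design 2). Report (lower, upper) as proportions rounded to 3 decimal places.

Sample proportions: 36/247 = 0.1457, 233/676 = 0.3447.
Each SE is √(p̂(1−p̂)/n): √(0.1457·0.8543/247) = 0.02245 and √(0.3447·0.6553/676) = 0.01828.
SE(p̂₁ − p̂₂) = √(SE₁² + SE₂²) = √(0.0005040025 + 0.0003341584) = 0.02895, since the two samples are independent.
At 95% confidence z* = 1.960; margin = 1.960 × 0.02895 = 0.05674.
The difference is 0.1457 − 0.3447 = -0.1990, so the interval is -0.1990 ± 0.05674 = (-0.256, -0.142).

(-0.256, -0.142)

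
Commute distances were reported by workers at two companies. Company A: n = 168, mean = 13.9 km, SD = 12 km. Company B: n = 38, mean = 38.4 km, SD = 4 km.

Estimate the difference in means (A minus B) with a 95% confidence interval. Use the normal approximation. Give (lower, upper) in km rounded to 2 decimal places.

Per-group SEs: s₁/√n₁ = 12/√168 = 0.9258, s₂/√n₂ = 4/√38 = 0.6489.
Unpooled SE of the difference: √(0.85710564 + 0.42107121) = 1.1306.
Margin of error = z* · SE = 1.960 × 1.1306 = 2.2160.
x̄₁ − x̄₂ = 13.9 − 38.4 = -24.5000.
CI: -24.5000 ± 2.2160 = (-26.72, -22.28).

(-26.72, -22.28)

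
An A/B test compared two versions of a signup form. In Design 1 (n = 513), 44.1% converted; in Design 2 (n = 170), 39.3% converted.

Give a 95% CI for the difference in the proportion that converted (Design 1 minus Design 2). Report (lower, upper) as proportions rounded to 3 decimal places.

Each SE is √(p̂(1−p̂)/n): √(0.4410·0.5590/513) = 0.02192 and √(0.3930·0.6070/170) = 0.03746.
SE(p̂₁ − p̂₂) = √(SE₁² + SE₂²) = √(0.0004804864 + 0.0014032516) = 0.04340, since the two samples are independent.
At 95% confidence z* = 1.960; margin = 1.960 × 0.04340 = 0.08506.
The difference is 0.4410 − 0.3930 = 0.0480, so the interval is 0.0480 ± 0.08506 = (-0.037, 0.133).

(-0.037, 0.133)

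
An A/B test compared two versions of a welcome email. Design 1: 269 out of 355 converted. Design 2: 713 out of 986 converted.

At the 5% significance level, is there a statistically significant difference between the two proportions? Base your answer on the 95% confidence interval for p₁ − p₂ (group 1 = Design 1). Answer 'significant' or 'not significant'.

not significant

Sample proportions: 269/355 = 0.7577, 713/986 = 0.7231.
Each SE is √(p̂(1−p̂)/n): √(0.7577·0.2423/355) = 0.02274 and √(0.7231·0.2769/986) = 0.01425.
SE(p̂₁ − p̂₂) = √(SE₁² + SE₂²) = √(0.0005171076 + 0.0002030625) = 0.02684, since the two samples are independent.
At 95% confidence z* = 1.960; margin = 1.960 × 0.02684 = 0.05261.
The difference is 0.7577 − 0.7231 = 0.0346, so the interval is 0.0346 ± 0.05261 = (-0.01801, 0.08721).
The interval (-0.01801, 0.08721) contains 0, so the difference is not significant.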